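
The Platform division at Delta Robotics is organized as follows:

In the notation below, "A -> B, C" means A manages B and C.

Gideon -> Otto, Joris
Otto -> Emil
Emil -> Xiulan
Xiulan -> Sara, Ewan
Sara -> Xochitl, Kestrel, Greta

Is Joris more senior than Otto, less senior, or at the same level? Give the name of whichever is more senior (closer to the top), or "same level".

Both Joris and Otto are 1 level below Gideon.

same level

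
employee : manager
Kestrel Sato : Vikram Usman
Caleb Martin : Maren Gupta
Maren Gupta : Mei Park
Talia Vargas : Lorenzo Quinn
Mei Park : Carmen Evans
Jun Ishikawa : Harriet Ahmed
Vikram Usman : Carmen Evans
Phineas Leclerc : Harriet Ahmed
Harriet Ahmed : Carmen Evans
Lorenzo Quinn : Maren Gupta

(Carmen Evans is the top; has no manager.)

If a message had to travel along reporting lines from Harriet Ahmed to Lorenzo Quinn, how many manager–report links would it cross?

Harriet Ahmed is 1 level below Carmen Evans, and Lorenzo Quinn is 3 levels below Carmen Evans (their lowest common manager). The shortest path runs up from Harriet Ahmed to Carmen Evans and back down to Lorenzo Quinn: 1 + 3 = 4 links.

4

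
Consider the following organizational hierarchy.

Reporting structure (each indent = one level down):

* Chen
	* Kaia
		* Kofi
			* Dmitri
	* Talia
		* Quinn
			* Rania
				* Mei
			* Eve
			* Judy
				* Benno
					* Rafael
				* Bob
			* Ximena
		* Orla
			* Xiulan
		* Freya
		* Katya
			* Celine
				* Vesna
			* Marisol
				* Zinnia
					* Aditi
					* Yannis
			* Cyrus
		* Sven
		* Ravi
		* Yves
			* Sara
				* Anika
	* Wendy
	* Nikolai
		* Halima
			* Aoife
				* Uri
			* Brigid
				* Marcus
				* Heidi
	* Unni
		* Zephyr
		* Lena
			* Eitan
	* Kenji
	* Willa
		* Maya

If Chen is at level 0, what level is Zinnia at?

4

Chain from Zinnia up to Chen: Zinnia → Marisol → Katya → Talia → Chen. That is 4 steps up, so Zinnia is 4 levels below Chen.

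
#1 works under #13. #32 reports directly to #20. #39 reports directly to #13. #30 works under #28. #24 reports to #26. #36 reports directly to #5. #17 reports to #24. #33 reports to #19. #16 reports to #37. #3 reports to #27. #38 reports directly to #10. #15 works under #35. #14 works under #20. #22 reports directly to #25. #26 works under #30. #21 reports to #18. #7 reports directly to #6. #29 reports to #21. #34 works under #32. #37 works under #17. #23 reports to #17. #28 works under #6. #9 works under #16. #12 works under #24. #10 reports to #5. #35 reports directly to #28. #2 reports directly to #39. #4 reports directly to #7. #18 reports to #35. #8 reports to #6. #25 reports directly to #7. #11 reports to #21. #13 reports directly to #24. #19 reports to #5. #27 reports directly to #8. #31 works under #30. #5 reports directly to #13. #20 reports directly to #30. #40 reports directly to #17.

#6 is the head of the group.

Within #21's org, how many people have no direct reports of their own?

2

The people in #21's organization with no one reporting to them are #11, #29. That is 2.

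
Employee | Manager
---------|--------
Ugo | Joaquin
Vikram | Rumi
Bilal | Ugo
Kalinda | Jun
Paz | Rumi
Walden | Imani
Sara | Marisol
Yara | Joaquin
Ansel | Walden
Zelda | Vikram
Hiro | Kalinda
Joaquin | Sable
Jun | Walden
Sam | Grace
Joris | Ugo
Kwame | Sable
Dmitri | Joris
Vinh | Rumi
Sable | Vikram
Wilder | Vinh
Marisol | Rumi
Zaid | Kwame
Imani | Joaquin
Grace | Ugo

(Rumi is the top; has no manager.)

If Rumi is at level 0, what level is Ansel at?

6

Chain from Ansel up to Rumi: Ansel → Walden → Imani → Joaquin → Sable → Vikram → Rumi. That is 6 steps up, so Ansel is 6 levels below Rumi.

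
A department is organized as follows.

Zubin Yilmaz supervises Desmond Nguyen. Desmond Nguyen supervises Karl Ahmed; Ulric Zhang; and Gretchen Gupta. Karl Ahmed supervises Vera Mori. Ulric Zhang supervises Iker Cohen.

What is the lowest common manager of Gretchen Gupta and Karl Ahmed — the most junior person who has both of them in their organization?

Desmond Nguyen

Gretchen Gupta's chain of managers is Desmond Nguyen, Zubin Yilmaz. Karl Ahmed's chain of managers is Desmond Nguyen, Zubin Yilmaz. The first manager that appears in both chains is Desmond Nguyen.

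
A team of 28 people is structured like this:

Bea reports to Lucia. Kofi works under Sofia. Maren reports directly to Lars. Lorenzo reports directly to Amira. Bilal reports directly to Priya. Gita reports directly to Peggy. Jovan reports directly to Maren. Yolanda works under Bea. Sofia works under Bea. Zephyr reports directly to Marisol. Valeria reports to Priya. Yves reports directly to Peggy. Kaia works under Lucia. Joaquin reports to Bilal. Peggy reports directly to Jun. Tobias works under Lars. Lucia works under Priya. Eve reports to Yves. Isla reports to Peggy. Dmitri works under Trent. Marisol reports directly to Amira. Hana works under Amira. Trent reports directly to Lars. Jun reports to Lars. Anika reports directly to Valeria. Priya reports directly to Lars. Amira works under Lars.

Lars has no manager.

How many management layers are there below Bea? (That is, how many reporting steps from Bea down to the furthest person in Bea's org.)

The longest chain under Bea runs Bea → Sofia → Kofi, which is 2 levels below Bea.

2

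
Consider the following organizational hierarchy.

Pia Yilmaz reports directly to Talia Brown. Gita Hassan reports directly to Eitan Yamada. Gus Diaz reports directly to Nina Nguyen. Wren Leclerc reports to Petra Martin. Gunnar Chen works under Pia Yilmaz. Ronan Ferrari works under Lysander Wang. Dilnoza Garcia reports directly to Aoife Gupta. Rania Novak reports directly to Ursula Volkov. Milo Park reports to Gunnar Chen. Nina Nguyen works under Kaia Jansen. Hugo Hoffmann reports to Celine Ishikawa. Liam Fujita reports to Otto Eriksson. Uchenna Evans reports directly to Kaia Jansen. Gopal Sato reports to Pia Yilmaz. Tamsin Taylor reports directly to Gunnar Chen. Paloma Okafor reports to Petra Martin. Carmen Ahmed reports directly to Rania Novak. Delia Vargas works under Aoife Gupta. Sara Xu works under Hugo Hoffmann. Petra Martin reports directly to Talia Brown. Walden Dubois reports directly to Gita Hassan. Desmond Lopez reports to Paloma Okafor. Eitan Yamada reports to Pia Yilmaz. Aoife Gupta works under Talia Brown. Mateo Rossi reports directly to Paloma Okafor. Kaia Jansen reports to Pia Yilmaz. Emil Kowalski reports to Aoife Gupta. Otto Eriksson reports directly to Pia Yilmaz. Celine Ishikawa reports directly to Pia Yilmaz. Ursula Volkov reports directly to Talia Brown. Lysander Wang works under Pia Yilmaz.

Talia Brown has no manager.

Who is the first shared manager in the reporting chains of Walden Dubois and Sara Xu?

Walden Dubois's chain of managers is Gita Hassan, Eitan Yamada, Pia Yilmaz, Talia Brown. Sara Xu's chain of managers is Hugo Hoffmann, Celine Ishikawa, Pia Yilmaz, Talia Brown. The first manager that appears in both chains is Pia Yilmaz.

Pia Yilmaz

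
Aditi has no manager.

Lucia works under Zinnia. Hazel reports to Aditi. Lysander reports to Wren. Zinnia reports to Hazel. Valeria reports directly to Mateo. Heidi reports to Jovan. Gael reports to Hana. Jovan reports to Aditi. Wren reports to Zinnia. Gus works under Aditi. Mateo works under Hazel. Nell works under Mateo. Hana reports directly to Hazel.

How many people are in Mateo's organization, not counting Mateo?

Mateo directly manages Valeria, Nell. Valeria has no reports. Nell has no reports. So Mateo's organization is 2 direct reports plus everyone under them: 1 + 1 = 2.

2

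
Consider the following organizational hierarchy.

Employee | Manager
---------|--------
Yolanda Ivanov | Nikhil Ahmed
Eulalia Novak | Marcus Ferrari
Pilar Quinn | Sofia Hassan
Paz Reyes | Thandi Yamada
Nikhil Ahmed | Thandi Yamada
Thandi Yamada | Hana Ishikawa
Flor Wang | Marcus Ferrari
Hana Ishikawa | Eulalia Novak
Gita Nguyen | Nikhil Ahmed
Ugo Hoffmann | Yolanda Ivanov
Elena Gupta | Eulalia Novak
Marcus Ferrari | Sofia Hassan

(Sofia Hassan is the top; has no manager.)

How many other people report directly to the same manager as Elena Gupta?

Elena Gupta reports to Eulalia Novak. Eulalia Novak's other direct reports are Hana Ishikawa — 1 peer.

1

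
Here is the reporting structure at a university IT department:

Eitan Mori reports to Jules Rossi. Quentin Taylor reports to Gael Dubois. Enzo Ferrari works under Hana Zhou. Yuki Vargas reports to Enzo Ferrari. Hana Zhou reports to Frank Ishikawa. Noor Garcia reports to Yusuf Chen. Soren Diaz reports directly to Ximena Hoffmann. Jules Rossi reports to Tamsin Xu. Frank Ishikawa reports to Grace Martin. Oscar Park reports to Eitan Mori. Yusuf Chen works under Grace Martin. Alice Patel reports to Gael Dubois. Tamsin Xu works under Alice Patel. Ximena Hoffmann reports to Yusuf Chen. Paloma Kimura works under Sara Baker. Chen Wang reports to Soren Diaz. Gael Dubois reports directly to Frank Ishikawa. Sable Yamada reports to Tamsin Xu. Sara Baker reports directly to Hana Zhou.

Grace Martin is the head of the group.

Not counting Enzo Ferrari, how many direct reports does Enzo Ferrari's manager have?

1

Enzo Ferrari reports to Hana Zhou. Hana Zhou's other direct reports are Sara Baker — 1 peer.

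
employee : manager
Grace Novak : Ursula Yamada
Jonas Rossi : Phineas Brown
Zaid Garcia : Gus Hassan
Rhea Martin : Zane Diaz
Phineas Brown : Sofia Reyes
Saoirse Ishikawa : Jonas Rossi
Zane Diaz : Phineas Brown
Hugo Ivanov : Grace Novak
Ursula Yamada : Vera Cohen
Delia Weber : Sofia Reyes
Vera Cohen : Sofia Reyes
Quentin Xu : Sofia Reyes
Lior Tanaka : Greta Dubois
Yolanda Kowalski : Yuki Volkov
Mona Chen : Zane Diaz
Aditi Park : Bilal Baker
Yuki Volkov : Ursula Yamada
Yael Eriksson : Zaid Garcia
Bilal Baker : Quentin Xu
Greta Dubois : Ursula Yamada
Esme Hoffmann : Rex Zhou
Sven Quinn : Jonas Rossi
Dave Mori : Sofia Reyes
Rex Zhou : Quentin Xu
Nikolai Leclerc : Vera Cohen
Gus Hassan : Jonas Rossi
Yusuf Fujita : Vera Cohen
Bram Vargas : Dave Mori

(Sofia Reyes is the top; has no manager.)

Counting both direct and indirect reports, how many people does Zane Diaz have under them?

Zane Diaz directly manages Mona Chen, Rhea Martin. Mona Chen has no reports. Rhea Martin has no reports. So Zane Diaz's organization is 2 direct reports plus everyone under them: 1 + 1 = 2.

2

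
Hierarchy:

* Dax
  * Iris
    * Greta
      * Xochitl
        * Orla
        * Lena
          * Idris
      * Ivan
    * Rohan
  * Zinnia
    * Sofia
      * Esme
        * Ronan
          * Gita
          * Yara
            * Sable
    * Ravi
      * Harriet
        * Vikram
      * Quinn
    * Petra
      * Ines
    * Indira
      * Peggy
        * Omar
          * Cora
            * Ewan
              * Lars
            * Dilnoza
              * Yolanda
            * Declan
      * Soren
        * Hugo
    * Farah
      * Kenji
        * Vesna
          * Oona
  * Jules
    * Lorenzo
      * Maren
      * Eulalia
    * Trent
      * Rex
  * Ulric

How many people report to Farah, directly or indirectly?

3

Farah directly manages Kenji. Under Kenji: Vesna, Oona (2). That's 3 in total.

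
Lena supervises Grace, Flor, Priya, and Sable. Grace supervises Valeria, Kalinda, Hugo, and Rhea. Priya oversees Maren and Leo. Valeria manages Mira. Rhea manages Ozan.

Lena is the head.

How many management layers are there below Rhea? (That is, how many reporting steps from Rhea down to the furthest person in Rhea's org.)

1

The longest chain under Rhea runs Rhea → Ozan, which is 1 level below Rhea.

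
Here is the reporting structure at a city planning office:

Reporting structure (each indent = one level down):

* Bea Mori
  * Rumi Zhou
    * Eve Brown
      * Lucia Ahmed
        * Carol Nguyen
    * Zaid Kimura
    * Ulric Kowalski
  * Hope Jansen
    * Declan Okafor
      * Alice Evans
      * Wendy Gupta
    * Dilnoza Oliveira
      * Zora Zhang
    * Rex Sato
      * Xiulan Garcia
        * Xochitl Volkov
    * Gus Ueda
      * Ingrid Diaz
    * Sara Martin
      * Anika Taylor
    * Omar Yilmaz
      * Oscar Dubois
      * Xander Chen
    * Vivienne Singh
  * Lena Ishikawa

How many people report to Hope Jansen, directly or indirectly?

Hope Jansen directly manages Declan Okafor, Dilnoza Oliveira, Rex Sato, Gus Ueda, Sara Martin, Omar Yilmaz, Vivienne Singh. Under Declan Okafor: Wendy Gupta, Alice Evans (2). Under Dilnoza Oliveira: Zora Zhang (1). Under Rex Sato: Xiulan Garcia, Xochitl Volkov (2). Under Gus Ueda: Ingrid Diaz (1). Under Sara Martin: Anika Taylor (1). Under Omar Yilmaz: Xander Chen, Oscar Dubois (2). Vivienne Singh has no reports. So Hope Jansen's organization is 7 direct reports plus everyone under them: 3 + 2 + 3 + 2 + 2 + 3 + 1 = 16.

16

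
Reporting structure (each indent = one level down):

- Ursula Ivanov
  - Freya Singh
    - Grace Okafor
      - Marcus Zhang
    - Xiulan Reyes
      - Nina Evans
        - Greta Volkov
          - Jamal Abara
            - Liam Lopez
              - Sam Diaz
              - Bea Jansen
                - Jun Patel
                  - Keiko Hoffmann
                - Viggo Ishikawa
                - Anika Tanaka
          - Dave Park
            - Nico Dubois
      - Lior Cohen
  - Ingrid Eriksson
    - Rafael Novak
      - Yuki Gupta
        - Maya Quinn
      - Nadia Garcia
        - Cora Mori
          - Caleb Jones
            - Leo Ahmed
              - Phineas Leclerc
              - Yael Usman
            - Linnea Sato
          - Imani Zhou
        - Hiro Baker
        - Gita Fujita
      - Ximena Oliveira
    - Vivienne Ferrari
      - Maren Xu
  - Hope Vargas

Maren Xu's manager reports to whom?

Maren Xu reports to Vivienne Ferrari, and Vivienne Ferrari reports to Ingrid Eriksson. So Maren Xu's skip-level manager is Ingrid Eriksson.

Ingrid Eriksson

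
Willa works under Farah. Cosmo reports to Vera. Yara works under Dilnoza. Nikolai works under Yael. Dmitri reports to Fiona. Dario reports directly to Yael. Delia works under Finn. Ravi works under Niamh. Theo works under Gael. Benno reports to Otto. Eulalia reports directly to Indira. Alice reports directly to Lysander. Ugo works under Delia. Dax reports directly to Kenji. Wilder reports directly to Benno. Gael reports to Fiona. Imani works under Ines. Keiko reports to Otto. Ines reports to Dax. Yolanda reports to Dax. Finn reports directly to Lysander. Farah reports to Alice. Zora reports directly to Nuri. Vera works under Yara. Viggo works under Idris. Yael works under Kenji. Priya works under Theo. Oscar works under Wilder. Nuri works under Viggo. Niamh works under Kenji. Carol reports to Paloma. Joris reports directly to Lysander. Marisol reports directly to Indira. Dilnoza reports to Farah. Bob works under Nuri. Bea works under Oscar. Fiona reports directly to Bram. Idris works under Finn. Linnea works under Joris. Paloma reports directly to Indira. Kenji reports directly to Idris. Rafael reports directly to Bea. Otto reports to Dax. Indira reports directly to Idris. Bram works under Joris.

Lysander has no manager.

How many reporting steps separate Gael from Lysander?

4

Chain from Gael up to Lysander: Gael → Fiona → Bram → Joris → Lysander. That is 4 steps up, so Gael is 4 levels below Lysander.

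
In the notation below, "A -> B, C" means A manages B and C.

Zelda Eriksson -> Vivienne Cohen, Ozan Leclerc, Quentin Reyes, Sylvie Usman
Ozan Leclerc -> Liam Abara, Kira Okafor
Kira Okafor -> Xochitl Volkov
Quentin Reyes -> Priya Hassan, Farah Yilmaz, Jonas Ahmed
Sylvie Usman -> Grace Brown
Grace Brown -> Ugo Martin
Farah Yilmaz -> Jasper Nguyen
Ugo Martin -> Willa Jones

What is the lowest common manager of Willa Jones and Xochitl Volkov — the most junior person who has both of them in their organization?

Zelda Eriksson

Willa Jones's chain of managers is Ugo Martin, Grace Brown, Sylvie Usman, Zelda Eriksson. Xochitl Volkov's chain of managers is Kira Okafor, Ozan Leclerc, Zelda Eriksson. The first manager that appears in both chains is Zelda Eriksson.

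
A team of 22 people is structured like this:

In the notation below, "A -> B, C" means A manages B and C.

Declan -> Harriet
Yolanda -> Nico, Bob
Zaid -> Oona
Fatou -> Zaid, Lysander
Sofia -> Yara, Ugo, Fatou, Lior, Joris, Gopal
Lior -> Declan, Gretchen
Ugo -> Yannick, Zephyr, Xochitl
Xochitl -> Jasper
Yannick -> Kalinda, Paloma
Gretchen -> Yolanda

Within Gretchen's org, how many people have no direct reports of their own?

2

The people in Gretchen's organization with no one reporting to them are Bob, Nico. That is 2.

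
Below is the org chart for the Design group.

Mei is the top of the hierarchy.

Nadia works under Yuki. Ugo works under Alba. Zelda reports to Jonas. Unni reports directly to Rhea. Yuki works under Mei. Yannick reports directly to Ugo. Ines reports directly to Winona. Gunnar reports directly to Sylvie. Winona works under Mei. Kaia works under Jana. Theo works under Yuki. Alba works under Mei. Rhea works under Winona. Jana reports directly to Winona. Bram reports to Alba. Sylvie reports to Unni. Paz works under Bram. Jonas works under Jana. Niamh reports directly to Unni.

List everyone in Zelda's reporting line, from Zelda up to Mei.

Zelda reports to Jonas. Jonas reports to Jana. Jana reports to Winona. Winona reports to Mei. Mei is at the top.

Zelda -> Jonas -> Jana -> Winona -> Mei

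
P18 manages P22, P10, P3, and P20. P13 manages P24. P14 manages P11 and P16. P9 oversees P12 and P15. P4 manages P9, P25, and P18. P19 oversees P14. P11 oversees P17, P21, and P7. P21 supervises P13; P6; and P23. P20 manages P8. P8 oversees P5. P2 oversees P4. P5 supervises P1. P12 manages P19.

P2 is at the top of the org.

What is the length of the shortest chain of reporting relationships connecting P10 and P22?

P10 is 1 level below P18, and P22 is 1 level below P18 (their lowest common manager). The shortest path runs up from P10 to P18 and back down to P22: 1 + 1 = 2 links.

2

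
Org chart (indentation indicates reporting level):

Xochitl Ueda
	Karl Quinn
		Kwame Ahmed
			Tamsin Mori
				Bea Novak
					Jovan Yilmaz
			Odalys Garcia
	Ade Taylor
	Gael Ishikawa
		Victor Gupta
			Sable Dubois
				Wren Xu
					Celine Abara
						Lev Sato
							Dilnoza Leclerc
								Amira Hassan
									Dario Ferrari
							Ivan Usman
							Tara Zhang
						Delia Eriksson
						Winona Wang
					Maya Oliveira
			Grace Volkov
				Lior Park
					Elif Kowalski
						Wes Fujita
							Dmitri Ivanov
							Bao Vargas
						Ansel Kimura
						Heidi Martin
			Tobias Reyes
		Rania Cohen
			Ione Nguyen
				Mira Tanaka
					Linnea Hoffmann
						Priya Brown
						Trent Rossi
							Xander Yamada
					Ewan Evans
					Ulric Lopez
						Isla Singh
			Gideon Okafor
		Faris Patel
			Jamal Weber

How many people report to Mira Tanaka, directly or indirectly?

7

Mira Tanaka directly manages Linnea Hoffmann, Ewan Evans, Ulric Lopez. Under Linnea Hoffmann: Trent Rossi, Xander Yamada, Priya Brown (3). Ewan Evans has no reports. Under Ulric Lopez: Isla Singh (1). So Mira Tanaka's organization is 3 direct reports plus everyone under them: 4 + 1 + 2 = 7.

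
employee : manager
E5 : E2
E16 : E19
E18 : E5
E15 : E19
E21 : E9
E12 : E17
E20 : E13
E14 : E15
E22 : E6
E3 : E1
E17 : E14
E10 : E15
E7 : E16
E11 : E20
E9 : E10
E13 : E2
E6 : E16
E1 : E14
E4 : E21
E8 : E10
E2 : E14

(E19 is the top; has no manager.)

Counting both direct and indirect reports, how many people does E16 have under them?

3

E16 directly manages E7, E6. E7 has no reports. Under E6: E22 (1). So E16's organization is 2 direct reports plus everyone under them: 1 + 2 = 3.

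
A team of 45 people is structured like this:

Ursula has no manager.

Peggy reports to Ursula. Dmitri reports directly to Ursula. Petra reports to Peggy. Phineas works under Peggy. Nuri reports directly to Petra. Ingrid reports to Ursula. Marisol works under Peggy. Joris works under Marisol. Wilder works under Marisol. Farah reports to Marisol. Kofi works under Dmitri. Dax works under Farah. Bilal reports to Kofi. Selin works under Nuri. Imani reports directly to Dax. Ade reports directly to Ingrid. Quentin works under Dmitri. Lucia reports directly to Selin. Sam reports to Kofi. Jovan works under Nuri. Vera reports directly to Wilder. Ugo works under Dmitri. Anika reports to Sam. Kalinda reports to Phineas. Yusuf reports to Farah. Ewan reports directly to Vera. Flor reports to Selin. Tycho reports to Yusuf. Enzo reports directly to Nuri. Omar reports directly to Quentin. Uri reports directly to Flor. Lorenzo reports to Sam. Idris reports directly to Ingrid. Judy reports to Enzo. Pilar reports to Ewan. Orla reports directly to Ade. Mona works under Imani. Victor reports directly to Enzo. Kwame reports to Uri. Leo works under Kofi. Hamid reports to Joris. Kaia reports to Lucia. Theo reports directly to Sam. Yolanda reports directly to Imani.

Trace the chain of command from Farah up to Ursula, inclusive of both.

Farah reports to Marisol. Marisol reports to Peggy. Peggy reports to Ursula. Ursula is at the top.

Farah -> Marisol -> Peggy -> Ursula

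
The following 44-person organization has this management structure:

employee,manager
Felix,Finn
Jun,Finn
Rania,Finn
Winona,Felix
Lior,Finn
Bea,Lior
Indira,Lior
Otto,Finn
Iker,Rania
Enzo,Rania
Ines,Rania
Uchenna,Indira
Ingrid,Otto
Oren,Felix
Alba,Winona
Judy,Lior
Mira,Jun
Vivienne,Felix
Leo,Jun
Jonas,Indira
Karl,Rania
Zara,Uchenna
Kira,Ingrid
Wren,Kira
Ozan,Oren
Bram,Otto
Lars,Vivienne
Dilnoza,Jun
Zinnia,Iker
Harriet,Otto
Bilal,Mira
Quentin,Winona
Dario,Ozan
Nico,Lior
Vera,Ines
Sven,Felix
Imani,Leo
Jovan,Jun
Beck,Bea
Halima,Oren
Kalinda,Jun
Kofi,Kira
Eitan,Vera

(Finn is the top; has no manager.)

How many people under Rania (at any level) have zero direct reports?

4

The people in Rania's organization with no one reporting to them are Karl, Eitan, Enzo, Zinnia. That is 4.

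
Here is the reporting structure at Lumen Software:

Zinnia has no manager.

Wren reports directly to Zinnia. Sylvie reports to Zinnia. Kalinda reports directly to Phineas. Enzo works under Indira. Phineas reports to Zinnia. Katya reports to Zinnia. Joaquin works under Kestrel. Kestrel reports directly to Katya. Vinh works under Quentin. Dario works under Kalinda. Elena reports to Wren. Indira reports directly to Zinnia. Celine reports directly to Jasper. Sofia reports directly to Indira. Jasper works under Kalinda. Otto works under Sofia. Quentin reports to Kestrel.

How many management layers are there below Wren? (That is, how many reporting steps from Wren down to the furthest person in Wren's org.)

The longest chain under Wren runs Wren → Elena, which is 1 level below Wren.

1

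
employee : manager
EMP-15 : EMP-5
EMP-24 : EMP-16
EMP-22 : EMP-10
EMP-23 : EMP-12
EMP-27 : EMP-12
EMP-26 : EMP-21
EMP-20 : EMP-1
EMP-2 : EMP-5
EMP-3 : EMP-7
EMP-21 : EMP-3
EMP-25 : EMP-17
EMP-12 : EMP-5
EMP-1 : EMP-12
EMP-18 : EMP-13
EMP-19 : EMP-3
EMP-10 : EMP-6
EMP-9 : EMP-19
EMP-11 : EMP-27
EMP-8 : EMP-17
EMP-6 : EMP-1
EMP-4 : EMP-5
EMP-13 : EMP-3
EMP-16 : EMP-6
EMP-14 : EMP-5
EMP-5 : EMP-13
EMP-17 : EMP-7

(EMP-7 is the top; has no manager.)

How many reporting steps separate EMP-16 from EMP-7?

7

Chain from EMP-16 up to EMP-7: EMP-16 → EMP-6 → EMP-1 → EMP-12 → EMP-5 → EMP-13 → EMP-3 → EMP-7. That is 7 steps up, so EMP-16 is 7 levels below EMP-7.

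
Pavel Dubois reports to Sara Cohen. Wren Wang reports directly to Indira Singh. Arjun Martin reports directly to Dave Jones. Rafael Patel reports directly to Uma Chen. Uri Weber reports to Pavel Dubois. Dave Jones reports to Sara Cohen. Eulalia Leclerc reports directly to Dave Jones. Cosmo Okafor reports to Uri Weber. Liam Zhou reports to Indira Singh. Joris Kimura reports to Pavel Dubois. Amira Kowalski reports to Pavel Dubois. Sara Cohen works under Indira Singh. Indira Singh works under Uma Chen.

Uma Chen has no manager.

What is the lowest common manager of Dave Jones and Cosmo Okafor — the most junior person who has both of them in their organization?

Sara Cohen

Dave Jones's chain of managers is Sara Cohen, Indira Singh, Uma Chen. Cosmo Okafor's chain of managers is Uri Weber, Pavel Dubois, Sara Cohen, Indira Singh, Uma Chen. The first manager that appears in both chains is Sara Cohen.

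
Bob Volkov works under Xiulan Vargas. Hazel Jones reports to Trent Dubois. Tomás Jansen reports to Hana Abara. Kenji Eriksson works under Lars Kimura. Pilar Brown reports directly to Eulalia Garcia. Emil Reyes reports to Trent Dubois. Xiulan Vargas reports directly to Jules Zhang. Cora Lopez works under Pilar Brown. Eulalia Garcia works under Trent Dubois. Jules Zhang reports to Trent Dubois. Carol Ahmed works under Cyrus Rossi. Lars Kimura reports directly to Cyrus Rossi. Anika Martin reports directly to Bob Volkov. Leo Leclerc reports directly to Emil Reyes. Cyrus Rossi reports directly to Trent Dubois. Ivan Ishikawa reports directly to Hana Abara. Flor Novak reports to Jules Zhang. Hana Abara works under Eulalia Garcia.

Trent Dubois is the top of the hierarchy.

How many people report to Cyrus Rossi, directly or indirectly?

Cyrus Rossi directly manages Carol Ahmed, Lars Kimura. Carol Ahmed has no reports. Under Lars Kimura: Kenji Eriksson (1). So Cyrus Rossi's organization is 2 direct reports plus everyone under them: 1 + 2 = 3.

3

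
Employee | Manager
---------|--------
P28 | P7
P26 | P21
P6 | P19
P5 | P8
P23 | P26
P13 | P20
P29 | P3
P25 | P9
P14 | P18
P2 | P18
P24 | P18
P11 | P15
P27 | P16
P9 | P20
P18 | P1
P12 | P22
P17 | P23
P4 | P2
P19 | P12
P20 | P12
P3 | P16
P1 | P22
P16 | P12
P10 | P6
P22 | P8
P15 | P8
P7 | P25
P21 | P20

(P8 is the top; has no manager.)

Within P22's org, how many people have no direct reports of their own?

9

The people in P22's organization with no one reporting to them are P24, P14, P4, P10, P27, P29, P13, P28, P17. That is 9.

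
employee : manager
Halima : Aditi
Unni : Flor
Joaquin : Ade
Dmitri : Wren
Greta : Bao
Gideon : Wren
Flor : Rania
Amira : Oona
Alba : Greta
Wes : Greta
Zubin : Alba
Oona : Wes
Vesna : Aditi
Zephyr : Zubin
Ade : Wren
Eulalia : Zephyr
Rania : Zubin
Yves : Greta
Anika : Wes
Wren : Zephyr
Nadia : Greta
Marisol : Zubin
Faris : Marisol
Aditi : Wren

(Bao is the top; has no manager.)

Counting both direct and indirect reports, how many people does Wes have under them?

Wes directly manages Oona, Anika. Under Oona: Amira (1). Anika has no reports. So Wes's organization is 2 direct reports plus everyone under them: 2 + 1 = 3.

3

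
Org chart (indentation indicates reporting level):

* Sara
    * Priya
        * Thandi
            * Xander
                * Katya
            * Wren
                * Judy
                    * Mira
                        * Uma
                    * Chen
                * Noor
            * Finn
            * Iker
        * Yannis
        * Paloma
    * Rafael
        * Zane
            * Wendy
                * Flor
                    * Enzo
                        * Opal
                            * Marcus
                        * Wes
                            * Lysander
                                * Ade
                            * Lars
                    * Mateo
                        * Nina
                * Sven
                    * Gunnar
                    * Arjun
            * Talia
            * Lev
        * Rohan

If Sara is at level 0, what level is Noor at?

Chain from Noor up to Sara: Noor → Wren → Thandi → Priya → Sara. That is 4 steps up, so Noor is 4 levels below Sara.

4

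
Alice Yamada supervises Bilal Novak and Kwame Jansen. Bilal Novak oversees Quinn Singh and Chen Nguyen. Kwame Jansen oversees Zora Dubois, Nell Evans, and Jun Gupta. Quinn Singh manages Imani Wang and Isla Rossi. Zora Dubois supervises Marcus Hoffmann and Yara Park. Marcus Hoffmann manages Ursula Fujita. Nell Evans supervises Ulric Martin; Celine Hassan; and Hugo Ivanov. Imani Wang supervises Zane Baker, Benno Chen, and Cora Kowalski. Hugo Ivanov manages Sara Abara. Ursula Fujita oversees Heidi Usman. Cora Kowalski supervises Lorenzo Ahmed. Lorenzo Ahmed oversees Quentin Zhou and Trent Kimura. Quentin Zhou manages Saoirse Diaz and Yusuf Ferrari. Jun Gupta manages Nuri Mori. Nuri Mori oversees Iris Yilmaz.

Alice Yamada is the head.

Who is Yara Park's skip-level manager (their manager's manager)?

Yara Park reports to Zora Dubois, and Zora Dubois reports to Kwame Jansen. So Yara Park's skip-level manager is Kwame Jansen.

Kwame Jansen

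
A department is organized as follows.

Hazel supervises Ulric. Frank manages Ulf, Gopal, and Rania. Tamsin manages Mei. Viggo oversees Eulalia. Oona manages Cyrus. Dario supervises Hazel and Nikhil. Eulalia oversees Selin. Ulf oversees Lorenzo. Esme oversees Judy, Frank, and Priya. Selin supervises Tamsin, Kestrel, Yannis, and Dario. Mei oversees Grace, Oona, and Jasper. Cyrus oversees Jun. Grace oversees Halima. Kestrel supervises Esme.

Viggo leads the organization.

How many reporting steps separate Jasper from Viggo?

Chain from Jasper up to Viggo: Jasper → Mei → Tamsin → Selin → Eulalia → Viggo. That is 5 steps up, so Jasper is 5 levels below Viggo.

5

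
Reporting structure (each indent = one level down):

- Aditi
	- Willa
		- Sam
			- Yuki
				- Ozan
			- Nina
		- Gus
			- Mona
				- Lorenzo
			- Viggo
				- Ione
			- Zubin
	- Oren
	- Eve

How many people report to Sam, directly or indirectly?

Sam directly manages Yuki, Nina. Under Yuki: Ozan (1). Nina has no reports. So Sam's organization is 2 direct reports plus everyone under them: 2 + 1 = 3.

3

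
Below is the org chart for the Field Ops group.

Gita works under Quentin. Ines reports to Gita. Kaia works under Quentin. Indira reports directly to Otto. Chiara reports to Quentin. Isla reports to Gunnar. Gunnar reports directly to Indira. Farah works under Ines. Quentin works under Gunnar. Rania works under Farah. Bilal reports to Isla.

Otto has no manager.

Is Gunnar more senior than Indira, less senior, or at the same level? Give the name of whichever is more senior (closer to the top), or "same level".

Gunnar is 2 levels below Otto; Indira is 1. Indira is higher.

Indira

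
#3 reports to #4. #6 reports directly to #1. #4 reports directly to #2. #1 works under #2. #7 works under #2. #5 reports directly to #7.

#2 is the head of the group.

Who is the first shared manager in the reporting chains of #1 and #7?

#2

#1's chain of managers is #2. #7's chain of managers is #2. The first manager that appears in both chains is #2.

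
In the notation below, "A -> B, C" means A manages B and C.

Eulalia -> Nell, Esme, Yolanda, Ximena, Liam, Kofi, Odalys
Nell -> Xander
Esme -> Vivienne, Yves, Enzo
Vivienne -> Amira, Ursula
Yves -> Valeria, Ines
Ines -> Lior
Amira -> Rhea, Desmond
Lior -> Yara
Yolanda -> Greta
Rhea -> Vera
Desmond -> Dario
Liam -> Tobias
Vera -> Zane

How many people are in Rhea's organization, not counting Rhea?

2

Rhea directly manages Vera. Under Vera: Zane (1). That's 2 in total.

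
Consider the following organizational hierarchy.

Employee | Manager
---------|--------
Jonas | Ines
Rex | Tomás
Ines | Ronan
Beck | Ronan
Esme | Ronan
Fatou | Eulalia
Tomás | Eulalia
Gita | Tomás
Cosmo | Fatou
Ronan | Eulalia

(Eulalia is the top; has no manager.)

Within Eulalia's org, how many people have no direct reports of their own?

The people in Eulalia's organization with no one reporting to them are Cosmo, Gita, Rex, Beck, Jonas, Esme. That is 6.

6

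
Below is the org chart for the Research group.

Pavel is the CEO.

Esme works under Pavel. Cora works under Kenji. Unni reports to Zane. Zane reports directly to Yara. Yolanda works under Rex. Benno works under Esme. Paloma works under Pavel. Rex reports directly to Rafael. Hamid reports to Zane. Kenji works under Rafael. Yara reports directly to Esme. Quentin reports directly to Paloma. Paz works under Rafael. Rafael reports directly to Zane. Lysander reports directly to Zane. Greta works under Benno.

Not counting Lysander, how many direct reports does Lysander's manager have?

Lysander reports to Zane. Zane's other direct reports are Rafael, Hamid, Unni — 3 peers.

3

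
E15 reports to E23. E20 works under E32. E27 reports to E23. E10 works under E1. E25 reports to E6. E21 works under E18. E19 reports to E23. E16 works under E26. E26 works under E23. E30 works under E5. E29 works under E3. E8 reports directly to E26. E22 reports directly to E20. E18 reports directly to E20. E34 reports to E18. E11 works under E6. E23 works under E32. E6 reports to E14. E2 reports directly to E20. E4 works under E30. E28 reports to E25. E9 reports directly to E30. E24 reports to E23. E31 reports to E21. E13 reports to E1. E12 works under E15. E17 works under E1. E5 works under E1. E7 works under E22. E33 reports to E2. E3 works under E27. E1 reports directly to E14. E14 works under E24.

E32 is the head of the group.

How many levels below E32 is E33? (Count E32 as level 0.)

3

Chain from E33 up to E32: E33 → E2 → E20 → E32. That is 3 steps up, so E33 is 3 levels below E32.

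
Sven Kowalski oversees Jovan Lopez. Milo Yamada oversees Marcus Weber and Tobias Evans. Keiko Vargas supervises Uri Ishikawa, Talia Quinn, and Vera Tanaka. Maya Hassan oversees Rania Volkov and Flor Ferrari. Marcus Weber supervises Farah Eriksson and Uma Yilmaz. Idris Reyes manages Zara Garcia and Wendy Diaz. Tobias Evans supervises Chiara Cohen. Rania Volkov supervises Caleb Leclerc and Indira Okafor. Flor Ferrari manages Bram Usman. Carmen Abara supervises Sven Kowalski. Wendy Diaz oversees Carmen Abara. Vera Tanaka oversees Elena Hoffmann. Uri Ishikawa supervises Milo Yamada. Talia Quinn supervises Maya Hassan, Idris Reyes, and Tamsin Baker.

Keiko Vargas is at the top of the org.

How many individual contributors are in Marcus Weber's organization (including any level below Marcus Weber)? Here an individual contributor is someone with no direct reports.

2

The people in Marcus Weber's organization with no one reporting to them are Uma Yilmaz, Farah Eriksson. That is 2.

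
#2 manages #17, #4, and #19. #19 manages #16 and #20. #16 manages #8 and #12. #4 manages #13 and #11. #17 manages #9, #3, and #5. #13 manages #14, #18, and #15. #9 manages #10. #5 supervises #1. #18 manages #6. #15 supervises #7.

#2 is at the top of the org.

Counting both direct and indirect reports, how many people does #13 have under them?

#13 directly manages #14, #18, #15. #14 has no reports. Under #18: #6 (1). Under #15: #7 (1). So #13's organization is 3 direct reports plus everyone under them: 1 + 2 + 2 = 5.

5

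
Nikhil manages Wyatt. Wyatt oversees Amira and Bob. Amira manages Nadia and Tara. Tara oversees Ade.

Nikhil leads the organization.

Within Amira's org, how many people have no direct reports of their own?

2

The people in Amira's organization with no one reporting to them are Ade, Nadia. That is 2.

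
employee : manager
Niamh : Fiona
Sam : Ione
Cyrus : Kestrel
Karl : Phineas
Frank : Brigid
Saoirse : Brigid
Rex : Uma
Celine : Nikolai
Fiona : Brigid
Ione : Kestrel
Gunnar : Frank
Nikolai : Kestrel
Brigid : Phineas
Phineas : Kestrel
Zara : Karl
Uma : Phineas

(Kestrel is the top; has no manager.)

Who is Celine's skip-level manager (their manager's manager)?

Kestrel

Celine reports to Nikolai, and Nikolai reports to Kestrel. So Celine's skip-level manager is Kestrel.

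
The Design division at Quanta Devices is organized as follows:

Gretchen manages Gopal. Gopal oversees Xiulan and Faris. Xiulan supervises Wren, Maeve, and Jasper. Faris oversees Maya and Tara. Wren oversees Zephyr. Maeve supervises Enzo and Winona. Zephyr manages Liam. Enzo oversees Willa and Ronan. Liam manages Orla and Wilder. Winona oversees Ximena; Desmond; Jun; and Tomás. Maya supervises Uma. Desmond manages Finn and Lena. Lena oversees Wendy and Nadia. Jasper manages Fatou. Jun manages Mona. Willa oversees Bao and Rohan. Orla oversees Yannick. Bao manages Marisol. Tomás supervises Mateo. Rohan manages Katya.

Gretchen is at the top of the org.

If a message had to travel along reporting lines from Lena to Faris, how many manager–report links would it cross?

6

Lena is 5 levels below Gopal, and Faris is 1 level below Gopal (their lowest common manager). The shortest path runs up from Lena to Gopal and back down to Faris: 5 + 1 = 6 links.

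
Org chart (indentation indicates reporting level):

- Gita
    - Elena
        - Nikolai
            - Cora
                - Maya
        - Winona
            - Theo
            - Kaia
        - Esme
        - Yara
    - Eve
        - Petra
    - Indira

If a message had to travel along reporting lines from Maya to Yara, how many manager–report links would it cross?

4

Maya is 3 levels below Elena, and Yara is 1 level below Elena (their lowest common manager). The shortest path runs up from Maya to Elena and back down to Yara: 3 + 1 = 4 links.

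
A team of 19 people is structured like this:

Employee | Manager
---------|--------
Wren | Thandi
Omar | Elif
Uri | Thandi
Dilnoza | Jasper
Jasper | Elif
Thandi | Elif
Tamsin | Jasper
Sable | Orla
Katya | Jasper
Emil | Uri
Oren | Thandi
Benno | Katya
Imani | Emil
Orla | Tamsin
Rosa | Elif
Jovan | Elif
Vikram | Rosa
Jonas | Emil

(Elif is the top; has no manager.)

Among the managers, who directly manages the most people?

Direct-report counts: Elif has 5; Rosa has 1; Thandi has 3; Uri has 1; Emil has 2; Jasper has 3; Katya has 1; Tamsin has 1; Orla has 1. The largest is 5, held by Elif.

Elif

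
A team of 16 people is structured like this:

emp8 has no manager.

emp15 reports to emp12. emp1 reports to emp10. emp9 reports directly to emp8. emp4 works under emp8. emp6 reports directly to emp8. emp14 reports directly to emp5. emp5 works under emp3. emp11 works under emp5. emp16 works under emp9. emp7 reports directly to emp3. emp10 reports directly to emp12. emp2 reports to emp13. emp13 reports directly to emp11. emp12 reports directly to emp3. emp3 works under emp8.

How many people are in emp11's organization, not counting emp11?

emp11 directly manages emp13. Under emp13: emp2 (1). That's 2 in total.

2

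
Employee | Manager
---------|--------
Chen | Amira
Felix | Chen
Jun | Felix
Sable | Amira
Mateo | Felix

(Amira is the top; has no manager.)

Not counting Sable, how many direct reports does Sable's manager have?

Sable reports to Amira. Amira's other direct reports are Chen — 1 peer.

1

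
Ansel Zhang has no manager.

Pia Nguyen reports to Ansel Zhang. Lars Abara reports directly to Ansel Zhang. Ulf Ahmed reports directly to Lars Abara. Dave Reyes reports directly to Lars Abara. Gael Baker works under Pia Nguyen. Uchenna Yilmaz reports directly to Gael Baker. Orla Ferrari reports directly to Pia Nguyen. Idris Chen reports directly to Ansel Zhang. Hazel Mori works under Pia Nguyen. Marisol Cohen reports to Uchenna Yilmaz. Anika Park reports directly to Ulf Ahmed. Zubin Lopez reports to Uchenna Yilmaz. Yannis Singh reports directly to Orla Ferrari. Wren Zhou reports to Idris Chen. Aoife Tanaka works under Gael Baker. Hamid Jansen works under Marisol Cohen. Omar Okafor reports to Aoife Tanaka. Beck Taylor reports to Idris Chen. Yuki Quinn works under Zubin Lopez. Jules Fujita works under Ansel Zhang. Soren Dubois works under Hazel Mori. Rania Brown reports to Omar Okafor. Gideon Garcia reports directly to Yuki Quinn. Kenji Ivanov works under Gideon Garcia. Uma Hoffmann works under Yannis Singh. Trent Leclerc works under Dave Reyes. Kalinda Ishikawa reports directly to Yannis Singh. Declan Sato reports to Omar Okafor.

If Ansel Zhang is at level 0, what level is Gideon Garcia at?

Chain from Gideon Garcia up to Ansel Zhang: Gideon Garcia → Yuki Quinn → Zubin Lopez → Uchenna Yilmaz → Gael Baker → Pia Nguyen → Ansel Zhang. That is 6 steps up, so Gideon Garcia is 6 levels below Ansel Zhang.

6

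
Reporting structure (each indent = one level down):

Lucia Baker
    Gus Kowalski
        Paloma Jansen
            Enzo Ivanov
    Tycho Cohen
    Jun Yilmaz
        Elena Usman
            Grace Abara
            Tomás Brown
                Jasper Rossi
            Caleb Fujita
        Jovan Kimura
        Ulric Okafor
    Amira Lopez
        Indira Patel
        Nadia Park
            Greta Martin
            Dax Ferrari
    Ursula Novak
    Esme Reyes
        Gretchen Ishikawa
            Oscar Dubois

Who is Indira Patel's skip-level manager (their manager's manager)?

Indira Patel reports to Amira Lopez, and Amira Lopez reports to Lucia Baker. So Indira Patel's skip-level manager is Lucia Baker.

Lucia Baker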